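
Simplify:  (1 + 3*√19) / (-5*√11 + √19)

Multiply numerator and denominator by √19 + 5*√11.
Denominator becomes -256; numerator becomes √19 + 5*√11 + 57 + 15*√209.

(-15*√209 - 57 - 5*√11 - √19)/256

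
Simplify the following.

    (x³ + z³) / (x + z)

Factor as (a+b)(a^2-ab+b^2) with a=z, b=x.

x² - x*z + z²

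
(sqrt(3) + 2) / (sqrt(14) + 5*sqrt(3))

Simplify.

(-2*sqrt(14) - sqrt(42) + 15 + 10*sqrt(3))/61

Multiply numerator and denominator by -sqrt(14) + 5*sqrt(3).
Denominator becomes 61; numerator becomes -2*sqrt(14) - sqrt(42) + 15 + 10*sqrt(3).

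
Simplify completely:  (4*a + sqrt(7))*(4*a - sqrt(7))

Product of conjugates: (P+Q)(P-Q) = P^2 - Q^2.

16*a^2 - 7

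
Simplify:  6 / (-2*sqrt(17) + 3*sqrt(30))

Multiply numerator and denominator by 2*sqrt(17) + 3*sqrt(30).
Denominator becomes 202; numerator becomes 12*sqrt(17) + 18*sqrt(30).

(6*sqrt(17) + 9*sqrt(30))/101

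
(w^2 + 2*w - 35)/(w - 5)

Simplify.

Factor: w^2 + 2*w - 35 = (w - 5)*(w + 7)
Cancel the common factor (w - 5).

w + 7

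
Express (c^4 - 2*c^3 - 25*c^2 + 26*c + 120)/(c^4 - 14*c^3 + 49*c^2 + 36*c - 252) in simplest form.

(c^2 - c - 20)/(c^2 - 13*c + 42)

Factor: c^4 - 2*c^3 - 25*c^2 + 26*c + 120 = (c + 2)*(c - 5)*(c - 3)*(c + 4);  c^4 - 14*c^3 + 49*c^2 + 36*c - 252 = (c + 2)*(c - 7)*(c - 3)*(c - 6)
Cancel the common factors (c + 2), (c - 3).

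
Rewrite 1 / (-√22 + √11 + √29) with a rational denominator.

Group as (√11 + √29) - √22; multiply by (√11 + √29) + √22, then rationalise the remaining surd.

(-9*√22 + 2*√29 + 20*√11 + 11*√58)/476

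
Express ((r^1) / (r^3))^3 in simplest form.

r^(-6)

Inside the bracket: (r^-2)
Raise to the power 3: (r^-6)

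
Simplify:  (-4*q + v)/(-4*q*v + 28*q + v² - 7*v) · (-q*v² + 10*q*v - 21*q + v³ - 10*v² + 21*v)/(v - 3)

Factor: -4*q*v + 28*q + v² - 7*v = (v - 7)·(-4*q + v);  -q*v² + 10*q*v - 21*q + v³ - 10*v² + 21*v = (v - 3)·(-q + v)·(v - 7)
Cancel the common factors (v - 7), (v - 3), (-4*q + v).

-q + v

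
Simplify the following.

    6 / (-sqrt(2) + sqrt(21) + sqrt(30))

(-294*sqrt(2) - 42*sqrt(30) + 66*sqrt(21) + 72*sqrt(35))/119

Group as (sqrt(21) + sqrt(30)) - sqrt(2); multiply by (sqrt(21) + sqrt(30)) + sqrt(2), then rationalise the remaining surd.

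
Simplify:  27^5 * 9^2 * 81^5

3^39

27^5 = 3^15; 9^2 = 3^4; 81^5 = 3^20
Combine exponents: 3^39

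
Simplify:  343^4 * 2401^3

343^4 = 7^12; 2401^3 = 7^12
Combine exponents: 7^24

7^24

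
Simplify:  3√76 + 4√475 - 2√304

18*√19

3√76 = 6*√19; 4√475 = 20*√19; 2√304 = 8*√19
Combine: (6 + 20 - 8)·√19 = 18*√19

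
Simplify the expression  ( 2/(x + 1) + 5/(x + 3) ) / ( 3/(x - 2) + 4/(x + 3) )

(7*x^2 - 3*x - 22)/(7*x^2 + 8*x + 1)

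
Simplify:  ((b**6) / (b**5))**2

b**2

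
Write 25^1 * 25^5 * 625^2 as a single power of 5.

5^20

25^1 = 5^2; 25^5 = 5^10; 625^2 = 5^8
Combine exponents: 5^20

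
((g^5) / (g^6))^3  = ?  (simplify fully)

Inside the bracket: (g^-1)
Raise to the power 3: (g^-3)

g^(-3)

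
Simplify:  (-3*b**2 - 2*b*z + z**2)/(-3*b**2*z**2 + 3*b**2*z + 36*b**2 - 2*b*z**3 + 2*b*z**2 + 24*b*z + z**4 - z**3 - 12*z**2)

1/(z**2 - z - 12)

Factor: -3*b**2 - 2*b*z + z**2 = (b + z)*(-3*b + z);  -3*b**2*z**2 + 3*b**2*z + 36*b**2 - 2*b*z**3 + 2*b*z**2 + 24*b*z + z**4 - z**3 - 12*z**2 = (z + 3)*(z - 4)*(b + z)*(-3*b + z)
Cancel the common factors (-3*b + z), (b + z).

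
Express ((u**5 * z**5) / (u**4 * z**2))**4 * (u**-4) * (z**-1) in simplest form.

Inside the bracket: u**1 * z**3
Raise to the power 4: u**4 * z**12
Multiply by (u**-4) * (z**-1): add exponents.

z**11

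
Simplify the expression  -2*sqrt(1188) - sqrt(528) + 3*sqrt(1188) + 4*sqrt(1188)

26*sqrt(33)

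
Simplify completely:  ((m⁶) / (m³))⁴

Inside the bracket: m³
Raise to the power 4: m^12

m^12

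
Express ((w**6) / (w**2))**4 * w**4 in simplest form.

w**20

Inside the bracket: w**4
Raise to the power 4: w**16
Multiply by w**4: add exponents.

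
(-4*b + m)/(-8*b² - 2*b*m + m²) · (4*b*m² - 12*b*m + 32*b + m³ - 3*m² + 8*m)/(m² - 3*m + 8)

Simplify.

Factor: -8*b² - 2*b*m + m² = (-4*b + m)·(2*b + m);  4*b*m² - 12*b*m + 32*b + m³ - 3*m² + 8*m = (4*b + m)·(m² - 3*m + 8)
Cancel the common factors (m² - 3*m + 8), (-4*b + m).

(4*b + m)/(2*b + m)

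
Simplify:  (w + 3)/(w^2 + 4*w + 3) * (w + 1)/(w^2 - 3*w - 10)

1/(w^2 - 3*w - 10)

Factor: w^2 + 4*w + 3 = (w + 1)*(w + 3);  w^2 - 3*w - 10 = (w + 2)*(w - 5)
Cancel the common factors (w + 3), (w + 1).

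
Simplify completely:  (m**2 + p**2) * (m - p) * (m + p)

m**4 - p**4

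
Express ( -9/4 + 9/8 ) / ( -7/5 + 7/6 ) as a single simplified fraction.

Numerator: -9/4 + 9/8 = -9/8
Denominator: -7/5 + 7/6 = -7/30
Divide: (-9/8) · (-30/7) = 135/28

135/28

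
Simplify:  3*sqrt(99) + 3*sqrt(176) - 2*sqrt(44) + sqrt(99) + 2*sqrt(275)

3*sqrt(99) = 9*sqrt(11); 3*sqrt(176) = 12*sqrt(11); 2*sqrt(44) = 4*sqrt(11); sqrt(99) = 3*sqrt(11); 2*sqrt(275) = 10*sqrt(11)
Combine: (9 + 12 - 4 + 3 + 10)·sqrt(11) = 30*sqrt(11)

30*sqrt(11)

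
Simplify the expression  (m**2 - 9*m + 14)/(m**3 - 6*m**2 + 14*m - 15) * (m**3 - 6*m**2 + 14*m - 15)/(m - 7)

m - 2

Factor: m**2 - 9*m + 14 = (m - 7)*(m - 2);  m**3 - 6*m**2 + 14*m - 15 = (m - 3)*(m**2 - 3*m + 5);  m**3 - 6*m**2 + 14*m - 15 = (m - 3)*(m**2 - 3*m + 5)
Cancel the common factors (m**2 - 3*m + 5), (m - 7), (m - 3).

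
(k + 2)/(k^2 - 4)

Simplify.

Factor: k^2 - 4 = (k - 2)*(k + 2)
Cancel the common factor (k + 2).

1/(k - 2)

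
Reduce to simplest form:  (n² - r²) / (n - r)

n² - r² factors as -(-n + r)*(n + r).

n + r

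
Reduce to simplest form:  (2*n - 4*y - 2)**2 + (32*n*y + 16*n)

4*(n + 2*y + 1)**2

After expansion: 4*n**2 + 16*n*y + 8*n + 16*y**2 + 16*y + 4 — a perfect-square trinomial.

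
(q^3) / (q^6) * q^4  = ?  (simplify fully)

Quotient: (q^-3)
Multiply by q^4: add exponents.

q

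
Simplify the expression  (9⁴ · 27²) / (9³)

3^8

9⁴ = 3^8; 27² = 3^6; 9³ = 3^6
Combine exponents: 3^8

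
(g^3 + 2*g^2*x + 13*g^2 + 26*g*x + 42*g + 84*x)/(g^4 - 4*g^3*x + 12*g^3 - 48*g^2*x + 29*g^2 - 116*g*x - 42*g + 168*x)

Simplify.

Factor: g^3 + 2*g^2*x + 13*g^2 + 26*g*x + 42*g + 84*x = (g + 7)*(g + 2*x)*(g + 6);  g^4 - 4*g^3*x + 12*g^3 - 48*g^2*x + 29*g^2 - 116*g*x - 42*g + 168*x = (g + 7)*(g - 4*x)*(g - 1)*(g + 6)
Cancel the common factors (g + 7), (g + 6).

(-g - 2*x)/(-g^2 + 4*g*x + g - 4*x)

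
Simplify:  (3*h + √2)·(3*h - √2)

9*h² - 2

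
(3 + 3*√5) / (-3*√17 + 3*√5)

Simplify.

Multiply numerator and denominator by 3*√5 + 3*√17.
Denominator becomes -108; numerator becomes 9*√5 + 9*√17 + 45 + 9*√85.

(-√85 - 5 - √17 - √5)/12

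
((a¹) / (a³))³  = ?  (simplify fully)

Inside the bracket: (a^-2)
Raise to the power 3: (a^-6)

a^(-6)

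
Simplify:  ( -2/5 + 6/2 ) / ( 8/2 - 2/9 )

Numerator: -2/5 + 6/2 = 13/5
Denominator: 8/2 - 2/9 = 34/9
Divide: (13/5) · (9/34) = 117/170

117/170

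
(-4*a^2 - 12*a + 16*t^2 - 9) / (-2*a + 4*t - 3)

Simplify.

2*a + 4*t + 3

Factor (4*t)^2 - (2*a + 3)^2 and cancel (-2*a + 4*t - 3).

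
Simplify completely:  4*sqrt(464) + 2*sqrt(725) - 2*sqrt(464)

4*sqrt(464) = 16*sqrt(29); 2*sqrt(725) = 10*sqrt(29); 2*sqrt(464) = 8*sqrt(29)
Combine: (16 + 10 - 8)·sqrt(29) = 18*sqrt(29)

18*sqrt(29)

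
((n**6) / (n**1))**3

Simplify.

Inside the bracket: n**5
Raise to the power 3: n**15

n**15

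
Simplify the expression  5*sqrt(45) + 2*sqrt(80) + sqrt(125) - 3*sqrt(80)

16*sqrt(5)

5*sqrt(45) = 15*sqrt(5); 2*sqrt(80) = 8*sqrt(5); sqrt(125) = 5*sqrt(5); 3*sqrt(80) = 12*sqrt(5)
Combine: (15 + 8 + 5 - 12)·sqrt(5) = 16*sqrt(5)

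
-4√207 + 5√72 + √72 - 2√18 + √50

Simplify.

-12*√23 + 35*√2

4√207 = 12*√23; 5√72 = 30*√2; √72 = 6*√2; 2√18 = 6*√2; √50 = 5*√2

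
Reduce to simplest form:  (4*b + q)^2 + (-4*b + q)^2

32*b^2 + 2*q^2

Only the even-power cross terms survive.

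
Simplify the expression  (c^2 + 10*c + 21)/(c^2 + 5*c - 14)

(c + 3)/(c - 2)

Factor: c^2 + 10*c + 21 = (c + 3)*(c + 7);  c^2 + 5*c - 14 = (c + 7)*(c - 2)
Cancel the common factor (c + 7).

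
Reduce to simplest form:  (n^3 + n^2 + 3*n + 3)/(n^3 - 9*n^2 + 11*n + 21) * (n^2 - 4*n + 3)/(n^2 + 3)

Factor: n^3 + n^2 + 3*n + 3 = (n^2 + 3)*(n + 1);  n^3 - 9*n^2 + 11*n + 21 = (n - 7)*(n + 1)*(n - 3);  n^2 - 4*n + 3 = (n - 1)*(n - 3)
Cancel the common factors (n^2 + 3), (n + 1), (n - 3).

(n - 1)/(n - 7)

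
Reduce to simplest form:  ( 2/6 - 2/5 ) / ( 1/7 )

-7/15

Numerator: 2/6 - 2/5 = -1/15
Denominator: 1/7 = 1/7
Divide: (-1/15) · (7) = -7/15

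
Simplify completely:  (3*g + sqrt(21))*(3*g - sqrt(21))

9*g**2 - 21

Product of conjugates: (P+Q)(P-Q) = P**2 - Q**2.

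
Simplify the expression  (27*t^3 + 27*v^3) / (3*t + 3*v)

9*t^2 - 9*t*v + 9*v^2

(3*v)^3 + (3*t)^3 = (3*t + 3*v)(9*t^2 - 9*t*v + 9*v^2).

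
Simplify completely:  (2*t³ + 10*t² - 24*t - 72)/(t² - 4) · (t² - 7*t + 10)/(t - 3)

Factor: 2*t³ + 10*t² - 24*t - 72 = 2·(t - 3)·(t + 6)·(t + 2);  t² - 4 = (t + 2)·(t - 2);  t² - 7*t + 10 = (t - 2)·(t - 5)
Cancel the common factors (t - 2), (t + 2), (t - 3).

2*t² + 2*t - 60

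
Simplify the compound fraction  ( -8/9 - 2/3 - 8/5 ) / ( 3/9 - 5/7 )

Numerator: -8/9 - 2/3 - 8/5 = -142/45
Denominator: 3/9 - 5/7 = -8/21
Divide: (-142/45) · (-21/8) = 497/60

497/60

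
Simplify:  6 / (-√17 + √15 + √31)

Group as (√15 + √31) - √17; multiply by (√15 + √31) + √17, then rationalise the remaining surd.

(-174*√17 + 6*√31 + 198*√15 + 12*√7905)/1019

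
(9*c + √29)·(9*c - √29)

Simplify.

81*c² - 29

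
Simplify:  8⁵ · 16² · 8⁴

2^35

8⁵ = 2^15; 16² = 2^8; 8⁴ = 2^12
Combine exponents: 2^35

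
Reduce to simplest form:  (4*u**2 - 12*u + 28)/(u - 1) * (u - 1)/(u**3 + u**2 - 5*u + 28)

4/(u + 4)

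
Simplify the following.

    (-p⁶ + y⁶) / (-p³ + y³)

-p⁶ + y⁶ factors as (-p + y)*(p + y)*(p² - p*y + y²)*(p² + p*y + y²).

p³ + y³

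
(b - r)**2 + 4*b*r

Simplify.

(b + r)**2

Expand the square and combine the 4*b*r term.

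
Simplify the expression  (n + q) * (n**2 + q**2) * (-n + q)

-n**4 + q**4

Telescope via difference of squares: (q+n)(q-n) = -n**2 + q**2, then repeat with the next factor.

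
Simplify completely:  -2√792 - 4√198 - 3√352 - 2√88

-40*√22

2√792 = 12*√22; 4√198 = 12*√22; 3√352 = 12*√22; 2√88 = 4*√22
Combine: (-12 - 12 - 12 - 4)·√22 = -40*√22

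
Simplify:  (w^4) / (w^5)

Quotient: (w^-1)

1/w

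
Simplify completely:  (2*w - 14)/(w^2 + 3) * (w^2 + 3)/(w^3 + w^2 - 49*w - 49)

Factor: 2*w - 14 = 2*(w - 7);  w^3 + w^2 - 49*w - 49 = (w + 7)*(w - 7)*(w + 1)
Cancel the common factors (w^2 + 3), (w - 7).

2/(w^2 + 8*w + 7)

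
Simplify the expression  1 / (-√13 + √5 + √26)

(-9*√13 - 4*√26 + 17*√5 + 13*√10)/98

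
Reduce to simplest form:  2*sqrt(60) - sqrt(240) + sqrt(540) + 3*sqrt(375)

2*sqrt(60) = 4*sqrt(15); sqrt(240) = 4*sqrt(15); sqrt(540) = 6*sqrt(15); 3*sqrt(375) = 15*sqrt(15)
Combine: (4 - 4 + 6 + 15)·sqrt(15) = 21*sqrt(15)

21*sqrt(15)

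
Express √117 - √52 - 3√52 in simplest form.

-5*√13

√117 = 3*√13; √52 = 2*√13; 3√52 = 6*√13
Combine: (3 - 2 - 6)·√13 = -5*√13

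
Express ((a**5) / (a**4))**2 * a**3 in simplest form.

a**5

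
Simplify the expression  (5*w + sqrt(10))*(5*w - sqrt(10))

(5*w)^2 - (sqrt(10))^2 = 25*w^2 - 10.

25*w^2 - 10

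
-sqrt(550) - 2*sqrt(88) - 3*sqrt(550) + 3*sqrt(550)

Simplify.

-9*sqrt(22)

sqrt(550) = 5*sqrt(22); 2*sqrt(88) = 4*sqrt(22); 3*sqrt(550) = 15*sqrt(22); 3*sqrt(550) = 15*sqrt(22)
Combine: (-5 - 4 - 15 + 15)·sqrt(22) = -9*sqrt(22)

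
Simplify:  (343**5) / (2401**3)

7**3

343**5 = 7**15; 2401**3 = 7**12
Combine exponents: 7**3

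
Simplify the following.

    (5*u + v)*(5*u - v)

Product of conjugates: (P+Q)(P-Q) = P**2 - Q**2.

25*u**2 - v**2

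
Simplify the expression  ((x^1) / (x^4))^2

x^(-6)

Inside the bracket: (x^-3)
Raise to the power 2: (x^-6)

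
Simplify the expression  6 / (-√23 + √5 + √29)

(-22*√23 - 2*√29 + 94*√5 + 4*√3335)/153

Group as (√5 + √29) - √23; multiply by (√5 + √29) + √23, then rationalise the remaining surd.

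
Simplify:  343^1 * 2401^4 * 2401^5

7^39

343^1 = 7^3; 2401^4 = 7^16; 2401^5 = 7^20
Combine exponents: 7^39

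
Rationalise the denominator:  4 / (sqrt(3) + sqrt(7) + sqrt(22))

(-18*sqrt(7) - 26*sqrt(3) + 2*sqrt(462) + 12*sqrt(22))/15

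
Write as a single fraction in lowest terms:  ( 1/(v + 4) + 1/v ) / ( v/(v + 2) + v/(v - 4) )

(v³ - 12*v - 16)/(v⁴ + 3*v³ - 4*v²)

Numerator: 1/(v + 4) + 1/v = (2*v + 4)/(v² + 4*v)
Denominator: v/(v + 2) + v/(v - 4) = (2*v² - 2*v)/(v² - 2*v - 8)
Divide: ((2*v + 4)/(v² + 4*v)) · ((v² - 2*v - 8)/(2*v² - 2*v)) = (v³ - 12*v - 16)/(v⁴ + 3*v³ - 4*v²)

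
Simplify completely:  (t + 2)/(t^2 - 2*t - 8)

Factor: t^2 - 2*t - 8 = (t - 4)*(t + 2)
Cancel the common factor (t + 2).

1/(t - 4)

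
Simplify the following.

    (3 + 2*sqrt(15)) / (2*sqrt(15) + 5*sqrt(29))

(-60 - 6*sqrt(15) + 15*sqrt(29) + 10*sqrt(435))/665

Multiply numerator and denominator by -5*sqrt(29) + 2*sqrt(15).
Denominator becomes -665; numerator becomes -10*sqrt(435) - 15*sqrt(29) + 6*sqrt(15) + 60.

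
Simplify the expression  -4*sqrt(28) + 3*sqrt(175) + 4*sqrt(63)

4*sqrt(28) = 8*sqrt(7); 3*sqrt(175) = 15*sqrt(7); 4*sqrt(63) = 12*sqrt(7)
Combine: (-8 + 15 + 12)·sqrt(7) = 19*sqrt(7)

19*sqrt(7)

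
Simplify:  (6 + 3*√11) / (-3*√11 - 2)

Multiply numerator and denominator by -2 + 3*√11.
Denominator becomes -95; numerator becomes 12*√11 + 87.

(-87 - 12*√11)/95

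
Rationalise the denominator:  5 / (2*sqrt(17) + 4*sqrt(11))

(-5*sqrt(17) + 10*sqrt(11))/54

Multiply numerator and denominator by -2*sqrt(17) + 4*sqrt(11).
Denominator becomes 108; numerator becomes -10*sqrt(17) + 20*sqrt(11).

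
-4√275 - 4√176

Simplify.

4√275 = 20*√11; 4√176 = 16*√11
Combine: (-20 - 16)·√11 = -36*√11

-36*√11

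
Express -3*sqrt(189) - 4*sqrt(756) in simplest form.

-33*sqrt(21)

3*sqrt(189) = 9*sqrt(21); 4*sqrt(756) = 24*sqrt(21)
Combine: (-9 - 24)·sqrt(21) = -33*sqrt(21)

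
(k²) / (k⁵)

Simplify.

Quotient: (k^-3)

k^(-3)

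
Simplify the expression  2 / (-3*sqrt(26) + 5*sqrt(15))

Multiply numerator and denominator by 3*sqrt(26) + 5*sqrt(15).
Denominator becomes 141; numerator becomes 6*sqrt(26) + 10*sqrt(15).

(6*sqrt(26) + 10*sqrt(15))/141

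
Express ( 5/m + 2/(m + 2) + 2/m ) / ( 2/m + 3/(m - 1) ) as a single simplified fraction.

(9*m² + 5*m - 14)/(5*m² + 8*m - 4)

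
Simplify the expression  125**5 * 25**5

5**25

125**5 = 5**15; 25**5 = 5**10
Combine exponents: 5**25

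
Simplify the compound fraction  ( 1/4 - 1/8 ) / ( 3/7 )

Numerator: 1/4 - 1/8 = 1/8
Denominator: 3/7 = 3/7
Divide: (1/8) · (7/3) = 7/24

7/24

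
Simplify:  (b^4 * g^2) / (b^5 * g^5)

1/(b*g^3)

Quotient: (b^-1) * (g^-3)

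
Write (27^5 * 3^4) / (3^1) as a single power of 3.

3^18

27^5 = 3^15; 3^4 = 3^4; 3^1 = 3^1
Combine exponents: 3^18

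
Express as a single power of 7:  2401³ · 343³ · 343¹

7^24

2401³ = 7^12; 343³ = 7^9; 343¹ = 7^3
Combine exponents: 7^24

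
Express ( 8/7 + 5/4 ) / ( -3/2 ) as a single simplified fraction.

Numerator: 8/7 + 5/4 = 67/28
Denominator: -3/2 = -3/2
Divide: (67/28) · (-2/3) = -67/42

-67/42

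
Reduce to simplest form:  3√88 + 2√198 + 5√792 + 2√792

3√88 = 6*√22; 2√198 = 6*√22; 5√792 = 30*√22; 2√792 = 12*√22
Combine: (6 + 6 + 30 + 12)·√22 = 54*√22

54*√22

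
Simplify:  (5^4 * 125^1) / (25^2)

5^4 = 5^4; 125^1 = 5^3; 25^2 = 5^4
Combine exponents: 5^3

5^3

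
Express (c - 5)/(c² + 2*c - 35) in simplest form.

Factor: c² + 2*c - 35 = (c + 7)·(c - 5)
Cancel the common factor (c - 5).

1/(c + 7)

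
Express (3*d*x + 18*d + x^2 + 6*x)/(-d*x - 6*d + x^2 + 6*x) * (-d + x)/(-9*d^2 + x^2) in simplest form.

1/(-3*d + x)

Factor: 3*d*x + 18*d + x^2 + 6*x = (3*d + x)*(x + 6);  -d*x - 6*d + x^2 + 6*x = (x + 6)*(-d + x);  -9*d^2 + x^2 = (-3*d + x)*(3*d + x)
Cancel the common factors (3*d + x), (-d + x), (x + 6).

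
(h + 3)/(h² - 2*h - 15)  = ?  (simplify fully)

1/(h - 5)

Factor: h² - 2*h - 15 = (h + 3)·(h - 5)
Cancel the common factor (h + 3).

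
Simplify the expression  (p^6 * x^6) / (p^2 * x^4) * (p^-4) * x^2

Quotient: p^4 * x^2
Multiply by (p^-4) * x^2: add exponents.

x^4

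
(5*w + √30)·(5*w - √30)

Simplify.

Difference of squares with P = 5*w, Q = √30.

25*w² - 30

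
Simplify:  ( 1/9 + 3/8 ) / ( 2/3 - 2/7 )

245/192

Numerator: 1/9 + 3/8 = 35/72
Denominator: 2/3 - 2/7 = 8/21
Divide: (35/72) · (21/8) = 245/192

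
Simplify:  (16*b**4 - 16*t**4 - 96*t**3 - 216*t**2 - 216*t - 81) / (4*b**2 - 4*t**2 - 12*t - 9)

16*b**4 - 16*t**4 - 96*t**3 - 216*t**2 - 216*t - 81 factors as -(-2*b + 2*t + 3)*(2*b + 2*t + 3)*(4*b**2 + 4*t**2 + 12*t + 9).

4*b**2 + 4*t**2 + 12*t + 9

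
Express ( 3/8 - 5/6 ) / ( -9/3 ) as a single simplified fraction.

11/72

Numerator: 3/8 - 5/6 = -11/24
Denominator: -9/3 = -3
Divide: (-11/24) · (-1/3) = 11/72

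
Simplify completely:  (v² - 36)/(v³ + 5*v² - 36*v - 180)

Factor: v² - 36 = (v + 6)·(v - 6);  v³ + 5*v² - 36*v - 180 = (v - 6)·(v + 6)·(v + 5)
Cancel the common factors (v - 6), (v + 6).

1/(v + 5)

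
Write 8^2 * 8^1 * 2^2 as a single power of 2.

2^11

8^2 = 2^6; 8^1 = 2^3; 2^2 = 2^2
Combine exponents: 2^11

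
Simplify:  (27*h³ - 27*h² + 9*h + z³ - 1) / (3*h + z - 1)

9*h² - 3*h*z - 6*h + z² + z + 1

Factor as (a+b)(a^2-ab+b^2) with a=z, b=(3*h - 1).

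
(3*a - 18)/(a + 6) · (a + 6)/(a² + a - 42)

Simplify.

3/(a + 7)

Factor: 3*a - 18 = 3·(a - 6);  a² + a - 42 = (a + 7)·(a - 6)
Cancel the common factors (a - 6), (a + 6).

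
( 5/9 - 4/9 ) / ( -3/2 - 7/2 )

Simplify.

Numerator: 5/9 - 4/9 = 1/9
Denominator: -3/2 - 7/2 = -5
Divide: (1/9) · (-1/5) = -1/45

-1/45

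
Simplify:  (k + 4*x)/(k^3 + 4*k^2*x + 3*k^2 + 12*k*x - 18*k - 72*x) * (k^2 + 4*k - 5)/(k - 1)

Factor: k^3 + 4*k^2*x + 3*k^2 + 12*k*x - 18*k - 72*x = (k - 3)*(k + 4*x)*(k + 6);  k^2 + 4*k - 5 = (k + 5)*(k - 1)
Cancel the common factors (k - 1), (k + 4*x).

(k + 5)/(k^2 + 3*k - 18)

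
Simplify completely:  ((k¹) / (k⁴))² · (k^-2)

Inside the bracket: (k^-3)
Raise to the power 2: (k^-6)
Multiply by (k^-2): add exponents.

k^(-8)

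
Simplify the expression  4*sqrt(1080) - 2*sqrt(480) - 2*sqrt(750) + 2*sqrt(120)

10*sqrt(30)

4*sqrt(1080) = 24*sqrt(30); 2*sqrt(480) = 8*sqrt(30); 2*sqrt(750) = 10*sqrt(30); 2*sqrt(120) = 4*sqrt(30)
Combine: (24 - 8 - 10 + 4)·sqrt(30) = 10*sqrt(30)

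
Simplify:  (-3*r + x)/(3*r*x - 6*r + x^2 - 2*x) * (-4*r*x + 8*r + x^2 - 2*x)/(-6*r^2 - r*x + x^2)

Factor: 3*r*x - 6*r + x^2 - 2*x = (3*r + x)*(x - 2);  -4*r*x + 8*r + x^2 - 2*x = (x - 2)*(-4*r + x);  -6*r^2 - r*x + x^2 = (2*r + x)*(-3*r + x)
Cancel the common factors (-3*r + x), (x - 2).

(-4*r + x)/(6*r^2 + 5*r*x + x^2)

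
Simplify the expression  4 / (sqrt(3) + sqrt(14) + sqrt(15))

Group as (sqrt(3) + sqrt(14)) + sqrt(15); multiply by (sqrt(3) + sqrt(14)) - sqrt(15), then rationalise the remaining surd.

(-6*sqrt(70) + 2*sqrt(15) + 4*sqrt(14) + 26*sqrt(3))/41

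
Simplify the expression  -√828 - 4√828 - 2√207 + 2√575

-26*√23

√828 = 6*√23; 4√828 = 24*√23; 2√207 = 6*√23; 2√575 = 10*√23
Combine: (-6 - 24 - 6 + 10)·√23 = -26*√23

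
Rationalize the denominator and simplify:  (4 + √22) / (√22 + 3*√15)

(-22 - 4*√22 + 12*√15 + 3*√330)/113

Multiply numerator and denominator by -3*√15 + √22.
Denominator becomes -113; numerator becomes -3*√330 - 12*√15 + 4*√22 + 22.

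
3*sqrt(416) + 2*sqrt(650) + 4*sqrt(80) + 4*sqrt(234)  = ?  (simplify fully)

16*sqrt(5) + 34*sqrt(26)

3*sqrt(416) = 12*sqrt(26); 2*sqrt(650) = 10*sqrt(26); 4*sqrt(80) = 16*sqrt(5); 4*sqrt(234) = 12*sqrt(26)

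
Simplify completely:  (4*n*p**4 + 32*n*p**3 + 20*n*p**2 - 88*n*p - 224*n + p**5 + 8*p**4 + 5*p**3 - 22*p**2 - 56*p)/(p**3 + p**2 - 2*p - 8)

4*n*p + 28*n + p**2 + 7*p

Factor: 4*n*p**4 + 32*n*p**3 + 20*n*p**2 - 88*n*p - 224*n + p**5 + 8*p**4 + 5*p**3 - 22*p**2 - 56*p = (4*n + p)*(p - 2)*(p + 7)*(p**2 + 3*p + 4);  p**3 + p**2 - 2*p - 8 = (p**2 + 3*p + 4)*(p - 2)
Cancel the common factors (p**2 + 3*p + 4), (p - 2).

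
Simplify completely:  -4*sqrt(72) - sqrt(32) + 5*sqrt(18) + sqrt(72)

-7*sqrt(2)

4*sqrt(72) = 24*sqrt(2); sqrt(32) = 4*sqrt(2); 5*sqrt(18) = 15*sqrt(2); sqrt(72) = 6*sqrt(2)
Combine: (-24 - 4 + 15 + 6)·sqrt(2) = -7*sqrt(2)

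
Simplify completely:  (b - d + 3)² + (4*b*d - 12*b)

Expanding gives b² + 2*b*d - 6*b + d² - 6*d + 9, a perfect square.

(b + d - 3)²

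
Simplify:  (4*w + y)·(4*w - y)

Product of conjugates: (P+Q)(P-Q) = P^2 - Q^2.

16*w² - y²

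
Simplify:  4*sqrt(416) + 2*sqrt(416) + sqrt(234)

4*sqrt(416) = 16*sqrt(26); 2*sqrt(416) = 8*sqrt(26); sqrt(234) = 3*sqrt(26)
Combine: (16 + 8 + 3)·sqrt(26) = 27*sqrt(26)

27*sqrt(26)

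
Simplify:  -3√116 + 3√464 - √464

2*√29

3√116 = 6*√29; 3√464 = 12*√29; √464 = 4*√29
Combine: (-6 + 12 - 4)·√29 = 2*√29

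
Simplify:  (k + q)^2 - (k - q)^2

4*k*q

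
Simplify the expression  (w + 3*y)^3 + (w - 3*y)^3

2*w*(w^2 + 27*y^2)

Only the even-power cross terms survive.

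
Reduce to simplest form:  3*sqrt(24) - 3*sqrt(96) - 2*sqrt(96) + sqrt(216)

-8*sqrt(6)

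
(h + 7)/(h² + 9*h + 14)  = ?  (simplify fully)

1/(h + 2)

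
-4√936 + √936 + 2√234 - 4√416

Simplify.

4√936 = 24*√26; √936 = 6*√26; 2√234 = 6*√26; 4√416 = 16*√26
Combine: (-24 + 6 + 6 - 16)·√26 = -28*√26

-28*√26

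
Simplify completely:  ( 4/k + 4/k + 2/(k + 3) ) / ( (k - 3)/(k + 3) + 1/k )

(10*k + 24)/(k² - 2*k + 3)

Numerator: 4/k + 4/k + 2/(k + 3) = (10*k + 24)/(k² + 3*k)
Denominator: (k - 3)/(k + 3) + 1/k = (k² - 2*k + 3)/(k² + 3*k)
Divide: ((10*k + 24)/(k² + 3*k)) · ((k² + 3*k)/(k² - 2*k + 3)) = (10*k + 24)/(k² - 2*k + 3)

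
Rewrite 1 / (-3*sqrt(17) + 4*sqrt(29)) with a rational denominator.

(3*sqrt(17) + 4*sqrt(29))/311

Multiply numerator and denominator by 3*sqrt(17) + 4*sqrt(29).
Denominator becomes 311; numerator becomes 3*sqrt(17) + 4*sqrt(29).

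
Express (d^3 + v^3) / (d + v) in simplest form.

v^3 + d^3 = (d + v)(d^2 - d*v + v^2).

d^2 - d*v + v^2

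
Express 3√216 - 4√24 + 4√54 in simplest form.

3√216 = 18*√6; 4√24 = 8*√6; 4√54 = 12*√6
Combine: (18 - 8 + 12)·√6 = 22*√6

22*√6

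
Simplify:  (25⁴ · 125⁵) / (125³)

5^14

25⁴ = 5^8; 125⁵ = 5^15; 125³ = 5^9
Combine exponents: 5^14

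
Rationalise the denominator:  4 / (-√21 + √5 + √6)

(10*√21 + 20*√6 + 22*√5 + 6*√70)/5

Group as (√5 + √6) - √21; multiply by (√5 + √6) + √21, then rationalise the remaining surd.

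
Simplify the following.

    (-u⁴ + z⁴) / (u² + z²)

-u² + z²

Difference of fourth powers: factor out (u² + z²).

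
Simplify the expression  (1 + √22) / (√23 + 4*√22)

(-√506 - √23 + 4*√22 + 88)/329

Multiply numerator and denominator by -√23 + 4*√22.
Denominator becomes 329; numerator becomes -√506 - √23 + 4*√22 + 88.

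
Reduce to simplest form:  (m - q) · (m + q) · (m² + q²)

m⁴ - q⁴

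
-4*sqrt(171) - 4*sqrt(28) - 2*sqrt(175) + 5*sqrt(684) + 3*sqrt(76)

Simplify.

-18*sqrt(7) + 24*sqrt(19)

4*sqrt(171) = 12*sqrt(19); 4*sqrt(28) = 8*sqrt(7); 2*sqrt(175) = 10*sqrt(7); 5*sqrt(684) = 30*sqrt(19); 3*sqrt(76) = 6*sqrt(19)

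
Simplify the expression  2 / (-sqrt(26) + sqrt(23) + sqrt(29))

Group as (sqrt(23) + sqrt(29)) - sqrt(26); multiply by (sqrt(23) + sqrt(29)) + sqrt(26), then rationalise the remaining surd.

(-13*sqrt(26) + 10*sqrt(29) + 16*sqrt(23) + sqrt(17342))/498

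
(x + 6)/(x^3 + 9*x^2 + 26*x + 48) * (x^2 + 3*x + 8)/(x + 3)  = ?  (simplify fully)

1/(x + 3)

Factor: x^3 + 9*x^2 + 26*x + 48 = (x + 6)*(x^2 + 3*x + 8)
Cancel the common factors (x^2 + 3*x + 8), (x + 6).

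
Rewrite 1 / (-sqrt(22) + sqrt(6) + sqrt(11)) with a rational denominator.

(5*sqrt(22) + 17*sqrt(11) + 27*sqrt(6) + 44*sqrt(3))/239

Group as (sqrt(6) + sqrt(11)) - sqrt(22); multiply by (sqrt(6) + sqrt(11)) + sqrt(22), then rationalise the remaining surd.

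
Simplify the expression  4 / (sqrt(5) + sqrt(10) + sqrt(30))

Group as (sqrt(5) + sqrt(30)) + sqrt(10); multiply by (sqrt(5) + sqrt(30)) - sqrt(10), then rationalise the remaining surd.

(-20*sqrt(10) - 28*sqrt(5) + 16*sqrt(15) + 12*sqrt(30))/5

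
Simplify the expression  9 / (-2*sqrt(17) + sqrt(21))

(-18*sqrt(17) - 9*sqrt(21))/47

Multiply numerator and denominator by sqrt(21) + 2*sqrt(17).
Denominator becomes -47; numerator becomes 9*sqrt(21) + 18*sqrt(17).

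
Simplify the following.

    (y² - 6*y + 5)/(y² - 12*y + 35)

Factor: y² - 6*y + 5 = (y - 5)·(y - 1);  y² - 12*y + 35 = (y - 7)·(y - 5)
Cancel the common factor (y - 5).

(y - 1)/(y - 7)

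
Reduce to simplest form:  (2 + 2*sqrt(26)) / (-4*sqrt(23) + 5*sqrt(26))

Multiply numerator and denominator by 4*sqrt(23) + 5*sqrt(26).
Denominator becomes 282; numerator becomes 8*sqrt(23) + 10*sqrt(26) + 8*sqrt(598) + 260.

(4*sqrt(23) + 5*sqrt(26) + 4*sqrt(598) + 130)/141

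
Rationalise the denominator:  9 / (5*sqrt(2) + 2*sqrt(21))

Multiply numerator and denominator by -2*sqrt(21) + 5*sqrt(2).
Denominator becomes -34; numerator becomes -18*sqrt(21) + 45*sqrt(2).

(-45*sqrt(2) + 18*sqrt(21))/34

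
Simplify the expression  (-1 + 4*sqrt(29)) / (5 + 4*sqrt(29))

(-24*sqrt(29) + 469)/439

Multiply numerator and denominator by -4*sqrt(29) + 5.
Denominator becomes -439; numerator becomes -469 + 24*sqrt(29).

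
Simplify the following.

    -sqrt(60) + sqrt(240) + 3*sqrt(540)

sqrt(60) = 2*sqrt(15); sqrt(240) = 4*sqrt(15); 3*sqrt(540) = 18*sqrt(15)
Combine: (-2 + 4 + 18)·sqrt(15) = 20*sqrt(15)

20*sqrt(15)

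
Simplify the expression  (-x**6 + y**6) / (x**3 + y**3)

-x**3 + y**3

Difference of sixth powers: factor out (x**3 + y**3).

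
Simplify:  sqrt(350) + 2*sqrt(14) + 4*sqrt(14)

sqrt(350) = 5*sqrt(14); 2*sqrt(14) = 2*sqrt(14); 4*sqrt(14) = 4*sqrt(14)
Combine: (5 + 2 + 4)·sqrt(14) = 11*sqrt(14)

11*sqrt(14)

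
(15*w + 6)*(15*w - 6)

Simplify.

225*w**2 - 36

Product of conjugates: (P+Q)(P-Q) = P**2 - Q**2.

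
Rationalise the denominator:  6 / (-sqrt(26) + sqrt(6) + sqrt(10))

Group as (sqrt(6) + sqrt(10)) - sqrt(26); multiply by (sqrt(6) + sqrt(10)) + sqrt(26), then rationalise the remaining surd.

(15*sqrt(26) + 33*sqrt(10) + 45*sqrt(6) + 6*sqrt(390))/35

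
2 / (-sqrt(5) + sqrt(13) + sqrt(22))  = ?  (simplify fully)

(-15*sqrt(5) - 2*sqrt(22) + 7*sqrt(13) + sqrt(1430))/61

Group as (sqrt(13) + sqrt(22)) - sqrt(5); multiply by (sqrt(13) + sqrt(22)) + sqrt(5), then rationalise the remaining surd.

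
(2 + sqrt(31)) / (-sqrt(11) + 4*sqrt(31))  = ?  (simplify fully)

(2*sqrt(11) + sqrt(341) + 8*sqrt(31) + 124)/485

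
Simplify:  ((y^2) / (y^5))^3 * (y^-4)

y^(-13)

Inside the bracket: (y^-3)
Raise to the power 3: (y^-9)
Multiply by (y^-4): add exponents.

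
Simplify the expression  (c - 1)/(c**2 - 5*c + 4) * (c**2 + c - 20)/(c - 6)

(c + 5)/(c - 6)

Factor: c**2 - 5*c + 4 = (c - 4)*(c - 1);  c**2 + c - 20 = (c - 4)*(c + 5)
Cancel the common factors (c - 4), (c - 1).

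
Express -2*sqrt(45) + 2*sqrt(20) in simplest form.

2*sqrt(45) = 6*sqrt(5); 2*sqrt(20) = 4*sqrt(5)
Combine: (-6 + 4)·sqrt(5) = -2*sqrt(5)

-2*sqrt(5)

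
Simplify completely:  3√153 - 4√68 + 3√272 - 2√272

5*√17

3√153 = 9*√17; 4√68 = 8*√17; 3√272 = 12*√17; 2√272 = 8*√17
Combine: (9 - 8 + 12 - 8)·√17 = 5*√17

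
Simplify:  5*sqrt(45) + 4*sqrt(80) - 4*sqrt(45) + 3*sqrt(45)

5*sqrt(45) = 15*sqrt(5); 4*sqrt(80) = 16*sqrt(5); 4*sqrt(45) = 12*sqrt(5); 3*sqrt(45) = 9*sqrt(5)
Combine: (15 + 16 - 12 + 9)·sqrt(5) = 28*sqrt(5)

28*sqrt(5)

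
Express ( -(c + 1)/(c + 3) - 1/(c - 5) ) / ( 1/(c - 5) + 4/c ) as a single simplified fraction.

(-c^3 + 3*c^2 + 2*c)/(5*c^2 - 5*c - 60)

Numerator: -(c + 1)/(c + 3) - 1/(c - 5) = (-c^2 + 3*c + 2)/(c^2 - 2*c - 15)
Denominator: 1/(c - 5) + 4/c = (5*c - 20)/(c^2 - 5*c)
Divide: ((-c^2 + 3*c + 2)/(c^2 - 2*c - 15)) · ((c^2 - 5*c)/(5*c - 20)) = (-c^3 + 3*c^2 + 2*c)/(5*c^2 - 5*c - 60)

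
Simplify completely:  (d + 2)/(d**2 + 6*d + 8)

Factor: d**2 + 6*d + 8 = (d + 2)*(d + 4)
Cancel the common factor (d + 2).

1/(d + 4)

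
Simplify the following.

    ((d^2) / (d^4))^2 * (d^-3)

d^(-7)

Inside the bracket: (d^-2)
Raise to the power 2: (d^-4)
Multiply by (d^-3): add exponents.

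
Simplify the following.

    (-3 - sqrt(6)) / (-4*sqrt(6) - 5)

(9 + 7*sqrt(6))/71

Multiply numerator and denominator by -5 + 4*sqrt(6).
Denominator becomes -71; numerator becomes -7*sqrt(6) - 9.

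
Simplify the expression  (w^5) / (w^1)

Quotient: w^4

w^4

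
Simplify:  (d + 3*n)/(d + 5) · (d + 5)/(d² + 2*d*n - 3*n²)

Factor: d² + 2*d*n - 3*n² = (d + 3*n)·(d - n)
Cancel the common factors (d + 3*n), (d + 5).

1/(d - n)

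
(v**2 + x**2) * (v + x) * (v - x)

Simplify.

v**4 - x**4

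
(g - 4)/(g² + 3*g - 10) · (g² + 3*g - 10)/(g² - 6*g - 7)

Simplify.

(g - 4)/(g² - 6*g - 7)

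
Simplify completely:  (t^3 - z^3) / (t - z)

Factor as (a-b)(a^2+ab+b^2) with a=t, b=z.

t^2 + t*z + z^2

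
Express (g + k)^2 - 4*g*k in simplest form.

(g - k)^2

After expansion: g^2 - 2*g*k + k^2 — a perfect-square trinomial.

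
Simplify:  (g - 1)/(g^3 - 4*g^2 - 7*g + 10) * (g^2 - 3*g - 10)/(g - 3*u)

Factor: g^3 - 4*g^2 - 7*g + 10 = (g - 1)*(g - 5)*(g + 2);  g^2 - 3*g - 10 = (g + 2)*(g - 5)
Cancel the common factors (g - 5), (g + 2), (g - 1).

-1/(-g + 3*u)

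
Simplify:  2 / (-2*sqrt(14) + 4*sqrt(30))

Multiply numerator and denominator by 2*sqrt(14) + 4*sqrt(30).
Denominator becomes 424; numerator becomes 4*sqrt(14) + 8*sqrt(30).

(sqrt(14) + 2*sqrt(30))/106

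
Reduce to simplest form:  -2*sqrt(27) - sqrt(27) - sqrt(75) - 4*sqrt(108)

-38*sqrt(3)

2*sqrt(27) = 6*sqrt(3); sqrt(27) = 3*sqrt(3); sqrt(75) = 5*sqrt(3); 4*sqrt(108) = 24*sqrt(3)
Combine: (-6 - 3 - 5 - 24)·sqrt(3) = -38*sqrt(3)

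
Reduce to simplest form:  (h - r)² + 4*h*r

Expand the square and combine the 4*h*r term.

(h + r)²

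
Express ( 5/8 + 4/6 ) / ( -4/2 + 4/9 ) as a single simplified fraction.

Numerator: 5/8 + 4/6 = 31/24
Denominator: -4/2 + 4/9 = -14/9
Divide: (31/24) · (-9/14) = -93/112

-93/112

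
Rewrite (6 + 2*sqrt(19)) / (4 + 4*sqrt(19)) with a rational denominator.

(sqrt(19) + 8)/18

Multiply numerator and denominator by -4*sqrt(19) + 4.
Denominator becomes -288; numerator becomes -128 - 16*sqrt(19).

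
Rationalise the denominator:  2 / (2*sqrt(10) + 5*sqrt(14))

(-2*sqrt(10) + 5*sqrt(14))/155

Multiply numerator and denominator by -2*sqrt(10) + 5*sqrt(14).
Denominator becomes 310; numerator becomes -4*sqrt(10) + 10*sqrt(14).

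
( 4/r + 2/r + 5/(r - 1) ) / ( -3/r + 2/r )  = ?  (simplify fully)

Numerator: 4/r + 2/r + 5/(r - 1) = (11*r - 6)/(r^2 - r)
Denominator: -3/r + 2/r = -1/r
Divide: ((11*r - 6)/(r^2 - r)) · (-r) = (-11*r + 6)/(r - 1)

(-11*r + 6)/(r - 1)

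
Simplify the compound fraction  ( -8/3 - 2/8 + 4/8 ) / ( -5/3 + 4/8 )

29/14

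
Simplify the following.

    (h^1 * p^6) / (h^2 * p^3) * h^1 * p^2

p^5

Quotient: (h^-1) * p^3
Multiply by h^1 * p^2: add exponents.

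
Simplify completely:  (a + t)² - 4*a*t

After expansion: a² - 2*a*t + t² — a perfect-square trinomial.

(a - t)²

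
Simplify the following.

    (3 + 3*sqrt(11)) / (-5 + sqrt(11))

(-9*sqrt(11) - 24)/7

Multiply numerator and denominator by -5 - sqrt(11).
Denominator becomes 14; numerator becomes -18*sqrt(11) - 48.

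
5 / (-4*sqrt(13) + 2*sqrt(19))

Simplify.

(-10*sqrt(13) - 5*sqrt(19))/66

Multiply numerator and denominator by 2*sqrt(19) + 4*sqrt(13).
Denominator becomes -132; numerator becomes 10*sqrt(19) + 20*sqrt(13).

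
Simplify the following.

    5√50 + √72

31*√2

5√50 = 25*√2; √72 = 6*√2
Combine: (25 + 6)·√2 = 31*√2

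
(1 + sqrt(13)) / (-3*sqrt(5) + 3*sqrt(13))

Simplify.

(sqrt(5) + sqrt(13) + sqrt(65) + 13)/24

Multiply numerator and denominator by 3*sqrt(5) + 3*sqrt(13).
Denominator becomes 72; numerator becomes 3*sqrt(5) + 3*sqrt(13) + 3*sqrt(65) + 39.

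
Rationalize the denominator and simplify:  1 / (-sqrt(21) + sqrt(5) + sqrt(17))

Group as (sqrt(5) + sqrt(17)) - sqrt(21); multiply by (sqrt(5) + sqrt(17)) + sqrt(21), then rationalise the remaining surd.

(-sqrt(21) + 9*sqrt(17) + 33*sqrt(5) + 2*sqrt(1785))/339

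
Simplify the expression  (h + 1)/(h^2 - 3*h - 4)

Factor: h^2 - 3*h - 4 = (h + 1)*(h - 4)
Cancel the common factor (h + 1).

1/(h - 4)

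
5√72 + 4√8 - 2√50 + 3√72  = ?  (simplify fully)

46*√2

5√72 = 30*√2; 4√8 = 8*√2; 2√50 = 10*√2; 3√72 = 18*√2
Combine: (30 + 8 - 10 + 18)·√2 = 46*√2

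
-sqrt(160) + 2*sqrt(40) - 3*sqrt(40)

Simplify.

-6*sqrt(10)

sqrt(160) = 4*sqrt(10); 2*sqrt(40) = 4*sqrt(10); 3*sqrt(40) = 6*sqrt(10)
Combine: (-4 + 4 - 6)·sqrt(10) = -6*sqrt(10)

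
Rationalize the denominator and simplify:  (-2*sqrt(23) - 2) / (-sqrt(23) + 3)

Multiply numerator and denominator by 3 + sqrt(23).
Denominator becomes -14; numerator becomes -52 - 8*sqrt(23).

(4*sqrt(23) + 26)/7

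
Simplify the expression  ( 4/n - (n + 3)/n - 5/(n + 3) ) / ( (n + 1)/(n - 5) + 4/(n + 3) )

(-n³ - 2*n² + 38*n - 15)/(n³ + 8*n² - 17*n)

Numerator: 4/n - (n + 3)/n - 5/(n + 3) = (-n² - 7*n + 3)/(n² + 3*n)
Denominator: (n + 1)/(n - 5) + 4/(n + 3) = (n² + 8*n - 17)/(n² - 2*n - 15)
Divide: ((-n² - 7*n + 3)/(n² + 3*n)) · ((n² - 2*n - 15)/(n² + 8*n - 17)) = (-n³ - 2*n² + 38*n - 15)/(n³ + 8*n² - 17*n)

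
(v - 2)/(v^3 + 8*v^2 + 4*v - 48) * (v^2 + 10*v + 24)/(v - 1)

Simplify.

Factor: v^3 + 8*v^2 + 4*v - 48 = (v - 2)*(v + 4)*(v + 6);  v^2 + 10*v + 24 = (v + 6)*(v + 4)
Cancel the common factors (v - 2), (v + 4), (v + 6).

1/(v - 1)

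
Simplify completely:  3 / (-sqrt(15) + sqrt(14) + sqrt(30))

Group as (sqrt(14) + sqrt(30)) - sqrt(15); multiply by (sqrt(14) + sqrt(30)) + sqrt(15), then rationalise the remaining surd.

(-87*sqrt(15) - 3*sqrt(30) + 93*sqrt(14) + 180*sqrt(7))/839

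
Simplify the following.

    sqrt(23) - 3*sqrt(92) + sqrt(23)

-4*sqrt(23)

sqrt(23) = sqrt(23); 3*sqrt(92) = 6*sqrt(23); sqrt(23) = sqrt(23)
Combine: (1 - 6 + 1)·sqrt(23) = -4*sqrt(23)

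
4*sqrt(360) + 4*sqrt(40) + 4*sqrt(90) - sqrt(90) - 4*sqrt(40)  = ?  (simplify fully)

4*sqrt(360) = 24*sqrt(10); 4*sqrt(40) = 8*sqrt(10); 4*sqrt(90) = 12*sqrt(10); sqrt(90) = 3*sqrt(10); 4*sqrt(40) = 8*sqrt(10)
Combine: (24 + 8 + 12 - 3 - 8)·sqrt(10) = 33*sqrt(10)

33*sqrt(10)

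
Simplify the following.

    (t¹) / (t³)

Quotient: (t^-2)

t^(-2)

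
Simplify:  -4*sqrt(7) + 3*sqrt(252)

4*sqrt(7) = 4*sqrt(7); 3*sqrt(252) = 18*sqrt(7)
Combine: (-4 + 18)·sqrt(7) = 14*sqrt(7)

14*sqrt(7)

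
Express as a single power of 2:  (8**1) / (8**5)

8**1 = 2**3; 8**5 = 2**15
Combine exponents: 2**(-12)

2**(-12)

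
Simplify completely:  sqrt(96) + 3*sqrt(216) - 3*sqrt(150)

7*sqrt(6)

sqrt(96) = 4*sqrt(6); 3*sqrt(216) = 18*sqrt(6); 3*sqrt(150) = 15*sqrt(6)
Combine: (4 + 18 - 15)·sqrt(6) = 7*sqrt(6)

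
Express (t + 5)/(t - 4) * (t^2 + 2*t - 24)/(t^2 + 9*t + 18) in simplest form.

Factor: t^2 + 2*t - 24 = (t + 6)*(t - 4);  t^2 + 9*t + 18 = (t + 3)*(t + 6)
Cancel the common factors (t + 6), (t - 4).

(t + 5)/(t + 3)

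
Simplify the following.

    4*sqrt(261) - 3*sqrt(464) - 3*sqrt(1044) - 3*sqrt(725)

4*sqrt(261) = 12*sqrt(29); 3*sqrt(464) = 12*sqrt(29); 3*sqrt(1044) = 18*sqrt(29); 3*sqrt(725) = 15*sqrt(29)
Combine: (12 - 12 - 18 - 15)·sqrt(29) = -33*sqrt(29)

-33*sqrt(29)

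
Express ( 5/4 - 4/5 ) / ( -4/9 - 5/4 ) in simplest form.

Numerator: 5/4 - 4/5 = 9/20
Denominator: -4/9 - 5/4 = -61/36
Divide: (9/20) · (-36/61) = -81/305

-81/305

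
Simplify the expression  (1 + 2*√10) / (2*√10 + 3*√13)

Multiply numerator and denominator by -3*√13 + 2*√10.
Denominator becomes -77; numerator becomes -6*√130 - 3*√13 + 2*√10 + 40.

(-40 - 2*√10 + 3*√13 + 6*√130)/77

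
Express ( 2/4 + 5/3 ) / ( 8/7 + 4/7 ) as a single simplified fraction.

Numerator: 2/4 + 5/3 = 13/6
Denominator: 8/7 + 4/7 = 12/7
Divide: (13/6) · (7/12) = 91/72

91/72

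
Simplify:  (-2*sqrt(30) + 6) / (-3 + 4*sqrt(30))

(-74 + 6*sqrt(30))/157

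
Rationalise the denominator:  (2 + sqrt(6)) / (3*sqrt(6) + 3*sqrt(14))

(-3 - sqrt(6) + sqrt(14) + sqrt(21))/12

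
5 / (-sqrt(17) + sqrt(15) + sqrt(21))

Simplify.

(-95*sqrt(17) + 55*sqrt(21) + 115*sqrt(15) + 30*sqrt(595))/899

Group as (sqrt(15) + sqrt(21)) - sqrt(17); multiply by (sqrt(15) + sqrt(21)) + sqrt(17), then rationalise the remaining surd.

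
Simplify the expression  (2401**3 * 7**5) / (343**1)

2401**3 = 7**12; 7**5 = 7**5; 343**1 = 7**3
Combine exponents: 7**14

7**14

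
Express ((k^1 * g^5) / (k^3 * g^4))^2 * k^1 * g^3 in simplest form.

g^5/k^3

Inside the bracket: (k^-2) * g^1
Raise to the power 2: (k^-4) * g^2
Multiply by k^1 * g^3: add exponents.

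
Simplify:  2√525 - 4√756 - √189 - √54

-17*√21 - 3*√6

2√525 = 10*√21; 4√756 = 24*√21; √189 = 3*√21; √54 = 3*√6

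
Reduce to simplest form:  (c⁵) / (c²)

c³

Quotient: c³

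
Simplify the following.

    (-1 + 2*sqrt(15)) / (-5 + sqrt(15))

Multiply numerator and denominator by -5 - sqrt(15).
Denominator becomes 10; numerator becomes -9*sqrt(15) - 25.

(-9*sqrt(15) - 25)/10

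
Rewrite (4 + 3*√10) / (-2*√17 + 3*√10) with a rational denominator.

Multiply numerator and denominator by 2*√17 + 3*√10.
Denominator becomes 22; numerator becomes 8*√17 + 12*√10 + 6*√170 + 90.

(4*√17 + 6*√10 + 3*√170 + 45)/11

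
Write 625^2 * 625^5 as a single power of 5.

5^28

625^2 = 5^8; 625^5 = 5^20
Combine exponents: 5^28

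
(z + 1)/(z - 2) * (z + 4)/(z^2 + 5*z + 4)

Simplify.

Factor: z^2 + 5*z + 4 = (z + 1)*(z + 4)
Cancel the common factors (z + 1), (z + 4).

1/(z - 2)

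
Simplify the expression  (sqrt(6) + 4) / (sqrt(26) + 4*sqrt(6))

(-2*sqrt(26) - sqrt(39) + 12 + 8*sqrt(6))/35

Multiply numerator and denominator by -sqrt(26) + 4*sqrt(6).
Denominator becomes 70; numerator becomes -4*sqrt(26) - 2*sqrt(39) + 24 + 16*sqrt(6).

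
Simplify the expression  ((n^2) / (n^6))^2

Inside the bracket: (n^-4)
Raise to the power 2: (n^-8)

n^(-8)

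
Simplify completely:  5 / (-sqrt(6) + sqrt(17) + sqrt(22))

Group as (sqrt(17) + sqrt(22)) - sqrt(6); multiply by (sqrt(17) + sqrt(22)) + sqrt(6), then rationalise the remaining surd.

(-165*sqrt(6) + 5*sqrt(22) + 55*sqrt(17) + 20*sqrt(561))/407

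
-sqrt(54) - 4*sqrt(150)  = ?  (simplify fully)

sqrt(54) = 3*sqrt(6); 4*sqrt(150) = 20*sqrt(6)
Combine: (-3 - 20)·sqrt(6) = -23*sqrt(6)

-23*sqrt(6)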